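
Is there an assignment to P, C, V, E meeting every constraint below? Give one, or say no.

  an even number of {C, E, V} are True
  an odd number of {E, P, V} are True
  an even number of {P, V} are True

P=T, C=F, V=T, E=T

{C, E, V}: 2 true → even ✓
{E, P, V}: 3 true → odd ✓
{P, V}: 2 true → even ✓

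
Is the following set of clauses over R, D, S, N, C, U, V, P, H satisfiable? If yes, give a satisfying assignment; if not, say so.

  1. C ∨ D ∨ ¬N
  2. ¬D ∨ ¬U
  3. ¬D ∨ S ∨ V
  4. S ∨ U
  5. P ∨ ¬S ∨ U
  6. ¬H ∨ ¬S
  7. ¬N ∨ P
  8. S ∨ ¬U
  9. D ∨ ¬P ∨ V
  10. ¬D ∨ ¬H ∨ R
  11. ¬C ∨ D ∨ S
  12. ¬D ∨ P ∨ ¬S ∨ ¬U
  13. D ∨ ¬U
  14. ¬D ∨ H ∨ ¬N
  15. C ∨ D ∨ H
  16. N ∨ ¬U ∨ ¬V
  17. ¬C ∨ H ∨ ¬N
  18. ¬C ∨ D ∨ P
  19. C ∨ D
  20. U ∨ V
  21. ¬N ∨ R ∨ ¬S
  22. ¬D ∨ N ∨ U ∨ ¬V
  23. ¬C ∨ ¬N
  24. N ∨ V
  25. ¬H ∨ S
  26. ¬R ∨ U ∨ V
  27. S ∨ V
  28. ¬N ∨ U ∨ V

Set R = True.
Set D = False.
  then (D ∨ ¬U) forces U = False.
  then (C ∨ D) forces C = True.
  then (U ∨ V) forces V = True.
  then (¬C ∨ ¬N) forces N = False.
  then (S ∨ U) forces S = True.
  then (P ∨ ¬S ∨ U) forces P = True.
  then (¬H ∨ ¬S) forces H = False.
All clauses satisfied.

R=T, D=F, S=T, N=F, C=T, U=F, V=T, P=T, H=F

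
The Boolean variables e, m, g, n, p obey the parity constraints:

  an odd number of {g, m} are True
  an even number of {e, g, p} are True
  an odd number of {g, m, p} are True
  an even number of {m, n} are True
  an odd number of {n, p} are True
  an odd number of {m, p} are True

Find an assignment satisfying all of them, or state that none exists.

e: False, m: True, g: False, n: True, p: False

{g, m}: 1 true → odd ✓
{e, g, p}: 0 true → even ✓
{g, m, p}: 1 true → odd ✓
{m, n}: 2 true → even ✓
{n, p}: 1 true → odd ✓
{m, p}: 1 true → odd ✓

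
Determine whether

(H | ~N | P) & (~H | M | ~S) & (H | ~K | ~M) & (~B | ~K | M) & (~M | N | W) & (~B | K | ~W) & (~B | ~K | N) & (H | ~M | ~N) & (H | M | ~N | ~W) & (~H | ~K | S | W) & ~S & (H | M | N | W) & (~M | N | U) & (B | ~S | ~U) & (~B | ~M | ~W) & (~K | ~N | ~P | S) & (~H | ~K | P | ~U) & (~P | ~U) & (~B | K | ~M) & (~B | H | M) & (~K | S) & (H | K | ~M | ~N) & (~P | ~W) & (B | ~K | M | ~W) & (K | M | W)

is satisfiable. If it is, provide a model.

P = False, U = True, N = False, S = False, W = True, K = False, M = False, B = False, H = True

Unit clause (~S) forces S = False.
In (~K | S) only ~K is left, so K = False.
Set P = False.
Set U = True.
Set N = False.
Try W = False:
  (~M | N | W) forces M = False.
  clause (K | M | W) is falsified — backtrack.
So W = True.
  then (~B | K | ~W) forces B = False.
Set M = False.
Set H = True.
All clauses satisfied.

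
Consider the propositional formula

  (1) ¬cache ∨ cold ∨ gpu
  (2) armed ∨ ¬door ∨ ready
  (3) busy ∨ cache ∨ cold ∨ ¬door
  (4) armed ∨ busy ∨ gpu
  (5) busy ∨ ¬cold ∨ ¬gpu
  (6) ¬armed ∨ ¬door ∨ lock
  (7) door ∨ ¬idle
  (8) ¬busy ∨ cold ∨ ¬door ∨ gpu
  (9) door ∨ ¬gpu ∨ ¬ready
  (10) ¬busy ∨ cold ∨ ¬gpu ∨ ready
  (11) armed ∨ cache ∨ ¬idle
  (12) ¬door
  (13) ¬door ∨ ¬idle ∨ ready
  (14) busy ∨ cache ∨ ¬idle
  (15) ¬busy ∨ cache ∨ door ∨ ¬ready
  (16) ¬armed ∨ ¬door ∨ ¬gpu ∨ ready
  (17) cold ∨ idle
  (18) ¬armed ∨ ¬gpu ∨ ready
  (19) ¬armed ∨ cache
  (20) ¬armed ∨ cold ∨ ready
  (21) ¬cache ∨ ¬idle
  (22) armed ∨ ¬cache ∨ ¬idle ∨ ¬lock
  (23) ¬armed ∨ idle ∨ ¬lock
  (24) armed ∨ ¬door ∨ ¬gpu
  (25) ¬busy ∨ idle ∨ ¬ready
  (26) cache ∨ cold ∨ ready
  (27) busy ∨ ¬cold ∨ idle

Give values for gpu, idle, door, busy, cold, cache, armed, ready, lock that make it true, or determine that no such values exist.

gpu = False, idle = False, door = False, busy = True, cold = True, cache = True, armed = False, ready = False, lock = False

Unit clause (¬door) forces door = False.
In (door ∨ ¬idle) only ¬idle is left, so idle = False.
In (cold ∨ idle) only cold is left, so cold = True.
In (busy ∨ ¬cold ∨ idle) only busy is left, so busy = True.
In (¬busy ∨ idle ∨ ¬ready) only ¬ready is left, so ready = False.
Set gpu = False.
Set cache = True.
Set armed = False.
Set lock = False.
All clauses satisfied.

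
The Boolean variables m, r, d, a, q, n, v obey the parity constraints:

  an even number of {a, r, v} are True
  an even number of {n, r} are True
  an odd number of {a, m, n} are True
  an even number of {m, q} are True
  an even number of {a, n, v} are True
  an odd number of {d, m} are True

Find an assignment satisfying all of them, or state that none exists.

m = True; r = False; d = False; a = False; q = True; n = False; v = False

{a, r, v}: 0 true → even ✓
{n, r}: 0 true → even ✓
{a, m, n}: 1 true → odd ✓
{m, q}: 2 true → even ✓
{a, n, v}: 0 true → even ✓
{d, m}: 1 true → odd ✓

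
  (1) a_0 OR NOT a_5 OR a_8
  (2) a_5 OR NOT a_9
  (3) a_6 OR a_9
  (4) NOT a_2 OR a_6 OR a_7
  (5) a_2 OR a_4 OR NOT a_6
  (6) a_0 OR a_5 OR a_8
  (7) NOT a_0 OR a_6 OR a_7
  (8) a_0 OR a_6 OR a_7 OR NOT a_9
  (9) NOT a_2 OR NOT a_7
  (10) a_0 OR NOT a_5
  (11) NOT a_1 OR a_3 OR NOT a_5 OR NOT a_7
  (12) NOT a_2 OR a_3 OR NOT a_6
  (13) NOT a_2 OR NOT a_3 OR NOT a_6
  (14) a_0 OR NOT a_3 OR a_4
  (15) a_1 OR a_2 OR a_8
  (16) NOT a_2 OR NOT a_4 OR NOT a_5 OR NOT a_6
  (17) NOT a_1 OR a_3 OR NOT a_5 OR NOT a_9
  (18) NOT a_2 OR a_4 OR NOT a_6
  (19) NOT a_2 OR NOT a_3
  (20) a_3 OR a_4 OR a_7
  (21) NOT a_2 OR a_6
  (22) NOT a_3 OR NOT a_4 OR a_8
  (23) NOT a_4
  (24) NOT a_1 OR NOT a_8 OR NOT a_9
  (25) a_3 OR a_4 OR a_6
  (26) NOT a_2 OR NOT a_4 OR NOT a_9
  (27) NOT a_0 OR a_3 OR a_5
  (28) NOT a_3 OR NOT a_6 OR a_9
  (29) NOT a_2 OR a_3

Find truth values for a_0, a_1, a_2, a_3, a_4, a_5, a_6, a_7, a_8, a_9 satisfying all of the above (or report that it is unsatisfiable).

Unit clause (NOT a_4) forces a_4 = False.
Try a_0 = False:
  (a_0 OR NOT a_5) forces a_5 = False.
  (a_5 OR NOT a_9) forces a_9 = False.
  (a_6 OR a_9) forces a_6 = True.
  (a_2 OR a_4 OR NOT a_6) forces a_2 = True.
  clause (NOT a_2 OR a_4 OR NOT a_6) is falsified — backtrack.
So a_0 = True.
Set a_1 = True.
Try a_2 = True:
  (NOT a_2 OR NOT a_7) forces a_7 = False.
  (NOT a_2 OR a_6 OR a_7) forces a_6 = True.
  clause (NOT a_2 OR a_4 OR NOT a_6) is falsified — backtrack.
So a_2 = False.
  then (a_2 OR a_4 OR NOT a_6) forces a_6 = False.
  then (NOT a_0 OR a_6 OR a_7) forces a_7 = True.
  then (a_3 OR a_4 OR a_6) forces a_3 = True.
  then (a_6 OR a_9) forces a_9 = True.
  then (NOT a_1 OR NOT a_8 OR NOT a_9) forces a_8 = False.
  then (a_5 OR NOT a_9) forces a_5 = True.
All clauses satisfied.

a_0 = True; a_1 = True; a_2 = False; a_3 = True; a_4 = False; a_5 = True; a_6 = False; a_7 = True; a_8 = False; a_9 = True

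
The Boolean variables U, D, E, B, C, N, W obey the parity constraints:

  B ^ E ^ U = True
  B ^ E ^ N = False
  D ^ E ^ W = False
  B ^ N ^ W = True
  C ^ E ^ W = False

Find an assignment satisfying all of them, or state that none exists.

U=F, D=T, E=F, B=T, C=T, N=T, W=T

B ^ E ^ U = T ^ F ^ F = True ✓
B ^ E ^ N = T ^ F ^ T = False ✓
D ^ E ^ W = T ^ F ^ T = False ✓
B ^ N ^ W = T ^ T ^ T = True ✓
C ^ E ^ W = T ^ F ^ T = False ✓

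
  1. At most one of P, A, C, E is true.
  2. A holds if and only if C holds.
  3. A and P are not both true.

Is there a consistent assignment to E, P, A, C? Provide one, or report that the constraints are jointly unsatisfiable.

E = False; P = False; A = False; C = False

  (1) {P, A, C, E}: 0 true — at most one ✓
  (2) A=F, C=F — same ✓
  (3) A=F, P=F — not both ✓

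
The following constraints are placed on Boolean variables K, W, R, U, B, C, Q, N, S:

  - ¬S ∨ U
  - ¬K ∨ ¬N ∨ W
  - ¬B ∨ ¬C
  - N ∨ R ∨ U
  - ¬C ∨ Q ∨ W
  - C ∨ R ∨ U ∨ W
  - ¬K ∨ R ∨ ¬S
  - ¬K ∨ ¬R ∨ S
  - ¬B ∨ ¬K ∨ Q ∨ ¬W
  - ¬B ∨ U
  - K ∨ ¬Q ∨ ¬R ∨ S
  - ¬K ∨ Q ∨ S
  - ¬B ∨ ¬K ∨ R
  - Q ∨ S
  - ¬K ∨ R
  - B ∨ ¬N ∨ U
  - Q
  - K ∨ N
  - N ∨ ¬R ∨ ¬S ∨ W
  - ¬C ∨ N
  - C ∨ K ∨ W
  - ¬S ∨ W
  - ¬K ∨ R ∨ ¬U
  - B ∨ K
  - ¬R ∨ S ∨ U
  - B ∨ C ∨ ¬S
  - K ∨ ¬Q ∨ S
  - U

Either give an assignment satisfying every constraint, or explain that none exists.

K = True, W = True, R = True, U = True, B = True, C = False, Q = True, N = True, S = True

Unit clause (Q) forces Q = True.
Unit clause (U) forces U = True.
Set K = True.
  then (¬K ∨ R) forces R = True.
  then (¬K ∨ ¬R ∨ S) forces S = True.
  then (¬S ∨ W) forces W = True.
Set B = True.
  then (¬B ∨ ¬C) forces C = False.
Set N = True.
All clauses satisfied.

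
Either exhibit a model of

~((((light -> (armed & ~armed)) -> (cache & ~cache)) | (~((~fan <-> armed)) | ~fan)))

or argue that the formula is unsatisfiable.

armed=F; light=F; fan=T; cache=T

  ~((((light -> (armed & ~armed)) -> (cache & ~cache)) | (~((~fan <-> armed)) | ~fan))) = True
    ((light -> (armed & ~armed)) -> (cache & ~cache)) | (~((~fan <-> armed)) | ~fan) = False
      (light -> (armed & ~armed)) -> (cache & ~cache) = False
        light -> (armed & ~armed) = True
          armed & ~armed = False
            ~armed = True
        cache & ~cache = False
          ~cache = False
      ~((~fan <-> armed)) | ~fan = False
        ~((~fan <-> armed)) = False
          ~fan <-> armed = True
            ~fan = False
        ~fan = False
The formula evaluates to True.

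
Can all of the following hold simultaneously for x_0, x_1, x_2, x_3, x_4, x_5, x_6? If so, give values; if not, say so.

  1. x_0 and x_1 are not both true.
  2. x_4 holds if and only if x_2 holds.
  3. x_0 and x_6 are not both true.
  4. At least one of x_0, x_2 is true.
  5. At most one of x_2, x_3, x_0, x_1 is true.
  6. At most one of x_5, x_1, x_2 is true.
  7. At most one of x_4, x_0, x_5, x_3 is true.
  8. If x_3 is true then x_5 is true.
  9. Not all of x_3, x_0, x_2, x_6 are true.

x_0 = False, x_1 = False, x_2 = True, x_3 = False, x_4 = True, x_5 = False, x_6 = False

  (1) x_0=F, x_1=F — not both ✓
  (2) x_4=T, x_2=T — same ✓
  (3) x_0=F, x_6=F — not both ✓
  (4) {x_0, x_2}: 1 true — at least one ✓
  (5) {x_2, x_3, x_0, x_1}: 1 true — at most one ✓
  (6) {x_5, x_1, x_2}: 1 true — at most one ✓
  (7) {x_4, x_0, x_5, x_3}: 1 true — at most one ✓
  (8) x_3=F ⇒ x_5: vacuous ✓
  (9) {x_3, x_0, x_2, x_6}: 1/4 true — not all ✓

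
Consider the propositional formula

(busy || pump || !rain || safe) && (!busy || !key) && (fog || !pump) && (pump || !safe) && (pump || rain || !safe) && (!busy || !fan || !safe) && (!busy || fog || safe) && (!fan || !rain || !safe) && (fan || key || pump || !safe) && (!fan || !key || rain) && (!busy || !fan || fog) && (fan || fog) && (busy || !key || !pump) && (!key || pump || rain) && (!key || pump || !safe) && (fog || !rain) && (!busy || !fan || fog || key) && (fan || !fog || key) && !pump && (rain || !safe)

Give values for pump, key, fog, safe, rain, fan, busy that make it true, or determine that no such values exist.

pump = False; key = False; fog = True; safe = False; rain = True; fan = True; busy = True

Unit clause (!pump) forces pump = False.
In (pump || !safe) only !safe is left, so safe = False.
Try key = True:
  (!busy || !key) forces busy = False.
  (busy || pump || !rain || safe) forces rain = False.
  clause (!key || pump || rain) is falsified — backtrack.
So key = False.
Set fog = True.
  then (fan || !fog || key) forces fan = True.
Set rain = True.
  then (busy || pump || !rain || safe) forces busy = True.
All clauses satisfied.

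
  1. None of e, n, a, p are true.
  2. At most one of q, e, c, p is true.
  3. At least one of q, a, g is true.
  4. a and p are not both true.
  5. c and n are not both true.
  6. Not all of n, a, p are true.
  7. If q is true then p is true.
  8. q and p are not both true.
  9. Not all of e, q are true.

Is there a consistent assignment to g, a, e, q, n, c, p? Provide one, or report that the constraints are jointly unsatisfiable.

g: True, a: False, e: False, q: False, n: False, c: True, p: False

  (1) {e, n, a, p}: 0 true — none ✓
  (2) {q, e, c, p}: 1 true — at most one ✓
  (3) {q, a, g}: 1 true — at least one ✓
  (4) a=F, p=F — not both ✓
  (5) c=T, n=F — not both ✓
  (6) {n, a, p}: 0/3 true — not all ✓
  (7) q=F ⇒ p: vacuous ✓
  (8) q=F, p=F — not both ✓
  (9) {e, q}: 0/2 true — not all ✓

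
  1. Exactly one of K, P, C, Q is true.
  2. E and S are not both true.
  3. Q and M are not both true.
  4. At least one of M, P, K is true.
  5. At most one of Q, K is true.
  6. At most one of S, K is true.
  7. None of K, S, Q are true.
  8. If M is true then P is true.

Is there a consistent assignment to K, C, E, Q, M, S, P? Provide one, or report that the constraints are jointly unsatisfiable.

K: False, C: False, E: False, Q: False, M: False, S: False, P: True

  (1) {K, P, C, Q}: 1 true — exactly one ✓
  (2) E=F, S=F — not both ✓
  (3) Q=F, M=F — not both ✓
  (4) {M, P, K}: 1 true — at least one ✓
  (5) {Q, K}: 0 true — at most one ✓
  (6) {S, K}: 0 true — at most one ✓
  (7) {K, S, Q}: 0 true — none ✓
  (8) M=F ⇒ P: vacuous ✓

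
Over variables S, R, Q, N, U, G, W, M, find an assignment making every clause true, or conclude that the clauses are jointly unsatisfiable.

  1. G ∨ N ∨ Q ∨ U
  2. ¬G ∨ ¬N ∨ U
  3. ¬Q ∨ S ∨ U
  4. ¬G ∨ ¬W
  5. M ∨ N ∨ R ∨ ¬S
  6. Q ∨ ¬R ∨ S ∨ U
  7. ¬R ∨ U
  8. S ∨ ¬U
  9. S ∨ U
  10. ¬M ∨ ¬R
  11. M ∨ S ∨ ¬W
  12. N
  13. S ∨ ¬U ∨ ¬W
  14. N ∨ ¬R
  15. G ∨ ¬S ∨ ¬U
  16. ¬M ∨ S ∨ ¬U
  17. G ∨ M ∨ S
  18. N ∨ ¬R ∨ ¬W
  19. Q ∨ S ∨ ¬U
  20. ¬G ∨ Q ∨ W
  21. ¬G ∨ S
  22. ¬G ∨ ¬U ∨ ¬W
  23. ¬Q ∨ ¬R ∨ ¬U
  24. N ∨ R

Unit clause (N) forces N = True.
Try S = False:
  (S ∨ ¬U) forces U = False.
  clause (S ∨ U) is falsified — backtrack.
So S = True.
Set R = False.
Set Q = True.
Set U = True.
  then (G ∨ ¬S ∨ ¬U) forces G = True.
  then (¬G ∨ ¬U ∨ ¬W) forces W = False.
Set M = True.
All clauses satisfied.

S = True; R = False; Q = True; N = True; U = True; G = True; W = False; M = True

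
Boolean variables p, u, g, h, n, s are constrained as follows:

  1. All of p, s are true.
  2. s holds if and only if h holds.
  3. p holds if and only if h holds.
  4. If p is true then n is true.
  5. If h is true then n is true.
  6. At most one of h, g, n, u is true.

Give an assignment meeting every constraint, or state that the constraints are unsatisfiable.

The formula is unsatisfiable.

Case p = True:
  (1) forces s = True.
  (2) with s=T forces h = True.
  (4) with p=T forces n = True.
  Constraint (6) is violated (h=T, n=T) — contradiction.
Case p = False:
  Constraint (1) is violated (p=F) — contradiction.
Both cases fail — unsatisfiable.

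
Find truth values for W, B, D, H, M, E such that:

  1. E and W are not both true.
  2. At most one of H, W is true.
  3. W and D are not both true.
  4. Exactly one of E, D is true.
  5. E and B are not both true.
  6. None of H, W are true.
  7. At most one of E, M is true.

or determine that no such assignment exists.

W = False, B = False, D = True, H = False, M = False, E = False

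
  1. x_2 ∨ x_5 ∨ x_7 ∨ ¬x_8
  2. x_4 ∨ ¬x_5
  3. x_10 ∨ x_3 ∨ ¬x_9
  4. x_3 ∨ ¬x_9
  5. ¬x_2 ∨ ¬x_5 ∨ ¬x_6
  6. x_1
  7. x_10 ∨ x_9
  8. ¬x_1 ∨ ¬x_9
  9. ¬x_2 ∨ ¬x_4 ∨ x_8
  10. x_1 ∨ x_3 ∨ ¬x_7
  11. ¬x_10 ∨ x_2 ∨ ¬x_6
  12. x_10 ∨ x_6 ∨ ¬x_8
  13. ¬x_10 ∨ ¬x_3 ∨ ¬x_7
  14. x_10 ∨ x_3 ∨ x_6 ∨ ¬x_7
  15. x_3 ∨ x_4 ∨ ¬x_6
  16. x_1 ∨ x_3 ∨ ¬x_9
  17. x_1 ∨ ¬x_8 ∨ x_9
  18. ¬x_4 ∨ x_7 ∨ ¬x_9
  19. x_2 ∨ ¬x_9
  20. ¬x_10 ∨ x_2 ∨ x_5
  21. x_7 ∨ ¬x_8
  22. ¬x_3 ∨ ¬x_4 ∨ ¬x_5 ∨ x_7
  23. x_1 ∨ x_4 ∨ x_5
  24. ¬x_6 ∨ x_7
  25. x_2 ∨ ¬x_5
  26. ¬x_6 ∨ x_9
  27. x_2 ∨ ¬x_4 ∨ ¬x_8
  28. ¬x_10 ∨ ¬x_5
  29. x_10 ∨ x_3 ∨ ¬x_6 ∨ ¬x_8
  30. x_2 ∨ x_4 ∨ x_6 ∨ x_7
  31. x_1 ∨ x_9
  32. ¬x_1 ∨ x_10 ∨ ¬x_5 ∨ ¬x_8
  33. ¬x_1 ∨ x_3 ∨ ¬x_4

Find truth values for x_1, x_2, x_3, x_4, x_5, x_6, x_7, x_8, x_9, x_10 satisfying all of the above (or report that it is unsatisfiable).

Unit clause (x_1) forces x_1 = True.
In (¬x_1 ∨ ¬x_9) only ¬x_9 is left, so x_9 = False.
In (¬x_6 ∨ x_9) only ¬x_6 is left, so x_6 = False.
In (x_10 ∨ x_9) only x_10 is left, so x_10 = True.
In (¬x_10 ∨ ¬x_5) only ¬x_5 is left, so x_5 = False.
In (¬x_10 ∨ x_2 ∨ x_5) only x_2 is left, so x_2 = True.
Set x_3 = False.
  then (¬x_1 ∨ x_3 ∨ ¬x_4) forces x_4 = False.
Set x_7 = False.
  then (x_7 ∨ ¬x_8) forces x_8 = False.
All clauses satisfied.

x_1=T; x_2=T; x_3=F; x_4=F; x_5=F; x_6=F; x_7=F; x_8=F; x_9=F; x_10=T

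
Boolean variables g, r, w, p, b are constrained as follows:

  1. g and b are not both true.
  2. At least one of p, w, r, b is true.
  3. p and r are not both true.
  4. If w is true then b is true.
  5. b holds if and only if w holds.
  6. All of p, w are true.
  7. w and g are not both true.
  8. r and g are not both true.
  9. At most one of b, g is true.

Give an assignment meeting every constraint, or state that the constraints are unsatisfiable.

g: False; r: False; w: True; p: True; b: True

  (1) g=F, b=T — not both ✓
  (2) {p, w, r, b}: 3 true — at least one ✓
  (3) p=T, r=F — not both ✓
  (4) w=T ⇒ b: T ✓
  (5) b=T, w=T — same ✓
  (6) {p, w}: all 2 true ✓
  (7) w=T, g=F — not both ✓
  (8) r=F, g=F — not both ✓
  (9) {b, g}: 1 true — at most one ✓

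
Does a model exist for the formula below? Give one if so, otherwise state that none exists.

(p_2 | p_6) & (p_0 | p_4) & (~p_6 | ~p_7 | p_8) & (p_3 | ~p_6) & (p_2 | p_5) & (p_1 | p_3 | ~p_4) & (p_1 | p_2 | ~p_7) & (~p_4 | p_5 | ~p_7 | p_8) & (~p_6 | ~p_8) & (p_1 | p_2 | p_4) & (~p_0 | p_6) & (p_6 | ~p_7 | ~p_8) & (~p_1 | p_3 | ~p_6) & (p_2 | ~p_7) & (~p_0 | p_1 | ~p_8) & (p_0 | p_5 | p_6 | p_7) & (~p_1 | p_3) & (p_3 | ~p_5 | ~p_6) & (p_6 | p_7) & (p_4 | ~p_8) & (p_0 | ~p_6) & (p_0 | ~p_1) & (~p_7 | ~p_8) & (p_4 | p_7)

p_0: False, p_1: False, p_2: True, p_3: True, p_4: True, p_5: True, p_6: False, p_7: True, p_8: False

Set p_0 = False.
  then (p_0 | p_4) forces p_4 = True.
  then (p_0 | ~p_6) forces p_6 = False.
  then (p_0 | ~p_1) forces p_1 = False.
  then (p_2 | p_6) forces p_2 = True.
  then (p_1 | p_3 | ~p_4) forces p_3 = True.
  then (p_6 | p_7) forces p_7 = True.
  then (~p_7 | ~p_8) forces p_8 = False.
  then (~p_4 | p_5 | ~p_7 | p_8) forces p_5 = True.
All clauses satisfied.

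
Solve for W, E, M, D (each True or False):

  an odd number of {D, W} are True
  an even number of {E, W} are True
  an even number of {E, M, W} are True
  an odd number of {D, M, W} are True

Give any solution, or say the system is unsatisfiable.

W=F, E=F, M=F, D=T

{D, W}: 1 true → odd ✓
{E, W}: 0 true → even ✓
{E, M, W}: 0 true → even ✓
{D, M, W}: 1 true → odd ✓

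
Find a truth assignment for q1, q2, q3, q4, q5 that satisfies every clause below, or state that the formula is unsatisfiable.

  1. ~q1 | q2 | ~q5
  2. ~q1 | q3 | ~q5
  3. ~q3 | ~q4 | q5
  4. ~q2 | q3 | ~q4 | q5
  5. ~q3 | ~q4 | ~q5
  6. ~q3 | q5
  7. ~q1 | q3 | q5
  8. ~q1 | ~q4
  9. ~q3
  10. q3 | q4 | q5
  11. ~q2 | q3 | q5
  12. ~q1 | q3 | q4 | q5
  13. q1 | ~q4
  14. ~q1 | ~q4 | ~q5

q1 = False, q2 = False, q3 = False, q4 = False, q5 = True

Unit clause (~q3) forces q3 = False.
Try q1 = True:
  (~q1 | q3 | ~q5) forces q5 = False.
  clause (~q1 | q3 | q5) is falsified — backtrack.
So q1 = False.
  then (q1 | ~q4) forces q4 = False.
  then (q3 | q4 | q5) forces q5 = True.
Set q2 = False.
All clauses satisfied.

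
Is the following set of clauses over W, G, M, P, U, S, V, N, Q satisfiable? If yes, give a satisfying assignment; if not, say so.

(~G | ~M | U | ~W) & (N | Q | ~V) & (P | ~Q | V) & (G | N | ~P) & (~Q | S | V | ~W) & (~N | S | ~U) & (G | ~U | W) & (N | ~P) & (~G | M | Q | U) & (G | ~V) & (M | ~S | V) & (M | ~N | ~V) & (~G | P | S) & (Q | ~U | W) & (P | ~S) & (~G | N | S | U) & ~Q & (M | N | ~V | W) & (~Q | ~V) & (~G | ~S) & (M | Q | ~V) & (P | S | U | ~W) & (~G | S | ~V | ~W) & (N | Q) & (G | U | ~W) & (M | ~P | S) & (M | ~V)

W = False, G = False, M = False, P = False, U = False, S = False, V = False, N = True, Q = False

Unit clause (~Q) forces Q = False.
In (N | Q) only N is left, so N = True.
Set W = False.
  then (Q | ~U | W) forces U = False.
Set G = False.
  then (G | ~V) forces V = False.
Set M = False.
  then (M | ~S | V) forces S = False.
  then (M | ~P | S) forces P = False.
All clauses satisfied.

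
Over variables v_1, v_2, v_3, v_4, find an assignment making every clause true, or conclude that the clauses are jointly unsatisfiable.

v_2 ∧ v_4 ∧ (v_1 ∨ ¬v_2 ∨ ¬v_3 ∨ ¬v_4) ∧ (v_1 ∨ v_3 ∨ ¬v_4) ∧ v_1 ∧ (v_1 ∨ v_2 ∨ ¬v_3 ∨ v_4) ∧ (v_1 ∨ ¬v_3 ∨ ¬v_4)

v_1=T, v_2=T, v_3=F, v_4=T

Unit clause (v_2) forces v_2 = True.
Unit clause (v_4) forces v_4 = True.
Unit clause (v_1) forces v_1 = True.
Set v_3 = False.
Check each clause:
  (v_2): v_2 holds.
  (v_4): v_4 holds.
  (v_1 ∨ ¬v_2 ∨ ¬v_3 ∨ ¬v_4): v_1 holds.
  (v_1 ∨ v_3 ∨ ¬v_4): v_1 holds.
  (v_1): v_1 holds.
  (v_1 ∨ v_2 ∨ ¬v_3 ∨ v_4): v_1 holds.
  (v_1 ∨ ¬v_3 ∨ ¬v_4): v_1 holds.
All clauses satisfied.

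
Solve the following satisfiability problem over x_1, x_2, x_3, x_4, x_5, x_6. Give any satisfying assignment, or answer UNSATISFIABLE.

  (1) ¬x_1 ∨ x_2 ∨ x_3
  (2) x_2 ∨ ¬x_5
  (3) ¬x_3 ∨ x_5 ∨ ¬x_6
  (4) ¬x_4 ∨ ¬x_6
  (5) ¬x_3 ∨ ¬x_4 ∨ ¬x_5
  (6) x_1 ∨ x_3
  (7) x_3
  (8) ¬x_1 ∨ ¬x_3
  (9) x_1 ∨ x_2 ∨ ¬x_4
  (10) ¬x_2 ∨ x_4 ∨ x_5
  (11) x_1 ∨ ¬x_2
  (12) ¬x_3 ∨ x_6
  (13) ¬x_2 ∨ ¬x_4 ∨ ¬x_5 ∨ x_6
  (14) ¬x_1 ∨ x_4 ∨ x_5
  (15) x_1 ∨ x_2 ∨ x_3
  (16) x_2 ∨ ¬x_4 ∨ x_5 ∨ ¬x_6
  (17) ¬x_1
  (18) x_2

Case x_1 = True:
  Clause (¬x_1) is falsified — contradiction.
Case x_1 = False:
  (x_1 ∨ x_3) forces x_3 = True.
  (x_1 ∨ ¬x_2) forces x_2 = False.
  Clause (x_2) is falsified — contradiction.
Both cases fail, so the formula is unsatisfiable.

Unsatisfiable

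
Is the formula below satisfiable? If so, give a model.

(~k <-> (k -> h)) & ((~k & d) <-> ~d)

h = False, k = True, d = True

  ~k <-> (k -> h) = True
    ~k = False
    k -> h = False
  (~k & d) <-> ~d = True
    ~k & d = False
      ~k = False
    ~d = False
Both conjuncts True, so the formula holds.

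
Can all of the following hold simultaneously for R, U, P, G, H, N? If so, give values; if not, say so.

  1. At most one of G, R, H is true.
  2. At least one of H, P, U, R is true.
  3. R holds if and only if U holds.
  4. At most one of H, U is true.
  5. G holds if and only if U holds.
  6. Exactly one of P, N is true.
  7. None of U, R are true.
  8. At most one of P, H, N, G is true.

R = False, U = False, P = True, G = False, H = False, N = False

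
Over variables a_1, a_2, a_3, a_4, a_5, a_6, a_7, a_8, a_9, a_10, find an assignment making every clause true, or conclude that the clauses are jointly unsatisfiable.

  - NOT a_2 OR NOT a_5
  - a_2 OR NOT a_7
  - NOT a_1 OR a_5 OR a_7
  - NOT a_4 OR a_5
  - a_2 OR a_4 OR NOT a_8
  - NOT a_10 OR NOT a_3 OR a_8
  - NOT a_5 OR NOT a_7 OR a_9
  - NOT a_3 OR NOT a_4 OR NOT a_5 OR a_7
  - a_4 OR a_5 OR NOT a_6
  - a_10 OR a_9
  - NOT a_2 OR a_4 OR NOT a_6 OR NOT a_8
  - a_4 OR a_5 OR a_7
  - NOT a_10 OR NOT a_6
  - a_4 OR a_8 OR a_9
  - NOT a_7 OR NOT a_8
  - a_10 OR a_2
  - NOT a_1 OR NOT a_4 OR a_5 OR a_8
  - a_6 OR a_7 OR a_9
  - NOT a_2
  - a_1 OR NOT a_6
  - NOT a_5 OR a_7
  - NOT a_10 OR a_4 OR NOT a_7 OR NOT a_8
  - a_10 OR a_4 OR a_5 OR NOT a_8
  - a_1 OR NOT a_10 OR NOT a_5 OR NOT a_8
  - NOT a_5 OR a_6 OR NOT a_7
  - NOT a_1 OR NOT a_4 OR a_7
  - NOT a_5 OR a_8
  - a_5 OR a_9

UNSATISFIABLE

Case a_5 = True:
  (NOT a_2 OR NOT a_5) forces a_2 = False.
  (a_2 OR NOT a_7) forces a_7 = False.
  Clause (NOT a_5 OR a_7) is falsified — contradiction.
Case a_5 = False:
  (NOT a_4 OR a_5) forces a_4 = False.
  (a_4 OR a_5 OR NOT a_6) forces a_6 = False.
  (a_4 OR a_5 OR a_7) forces a_7 = True.
  (a_2 OR NOT a_7) forces a_2 = True.
  Clause (NOT a_2) is falsified — contradiction.
Both cases fail, so the formula is unsatisfiable.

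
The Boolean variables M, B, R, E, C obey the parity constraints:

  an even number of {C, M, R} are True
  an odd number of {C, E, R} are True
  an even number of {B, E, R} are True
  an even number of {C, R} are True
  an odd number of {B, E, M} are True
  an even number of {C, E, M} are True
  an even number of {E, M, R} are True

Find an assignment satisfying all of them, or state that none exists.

M = False, B = False, R = True, E = True, C = True

{C, M, R}: 2 true → even ✓
{C, E, R}: 3 true → odd ✓
{B, E, R}: 2 true → even ✓
{C, R}: 2 true → even ✓
{B, E, M}: 1 true → odd ✓
{C, E, M}: 2 true → even ✓
{E, M, R}: 2 true → even ✓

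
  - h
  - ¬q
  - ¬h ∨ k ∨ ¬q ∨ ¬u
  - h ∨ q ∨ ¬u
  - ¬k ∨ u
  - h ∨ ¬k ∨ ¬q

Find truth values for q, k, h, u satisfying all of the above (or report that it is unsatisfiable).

q: False, k: True, h: True, u: True

Unit clause (h) forces h = True.
Unit clause (¬q) forces q = False.
Set k = True.
  then (¬k ∨ u) forces u = True.
All clauses satisfied.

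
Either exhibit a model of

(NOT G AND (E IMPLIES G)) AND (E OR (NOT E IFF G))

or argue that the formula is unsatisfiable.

UNSATISFIABLE

Case G = True: the conjunct NOT G is False.
Case G = False: the formula simplifies to NOT E AND (E OR E).
  E = True: the conjunct NOT E is False.
  E = False: the conjunct E OR E becomes False OR False = False.
Both cases fail — unsatisfiable.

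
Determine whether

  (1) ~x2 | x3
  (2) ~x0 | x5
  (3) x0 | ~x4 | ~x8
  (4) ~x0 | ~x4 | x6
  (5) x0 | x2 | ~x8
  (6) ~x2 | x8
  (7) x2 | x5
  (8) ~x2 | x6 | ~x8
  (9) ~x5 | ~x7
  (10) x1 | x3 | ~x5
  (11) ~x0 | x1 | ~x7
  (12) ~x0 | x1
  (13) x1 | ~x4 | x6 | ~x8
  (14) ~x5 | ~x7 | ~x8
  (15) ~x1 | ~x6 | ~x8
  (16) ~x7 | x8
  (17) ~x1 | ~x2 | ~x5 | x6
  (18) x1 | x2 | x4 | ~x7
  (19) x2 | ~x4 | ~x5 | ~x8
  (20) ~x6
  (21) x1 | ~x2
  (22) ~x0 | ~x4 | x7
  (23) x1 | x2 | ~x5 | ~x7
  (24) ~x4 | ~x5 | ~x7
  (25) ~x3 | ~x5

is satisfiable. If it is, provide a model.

Unit clause (~x6) forces x6 = False.
Set x0 = False.
Set x1 = True.
Try x2 = True:
  (~x2 | x3) forces x3 = True.
  (~x2 | x8) forces x8 = True.
  clause (~x2 | x6 | ~x8) is falsified — backtrack.
So x2 = False.
  then (x0 | x2 | ~x8) forces x8 = False.
  then (x2 | x5) forces x5 = True.
  then (~x5 | ~x7) forces x7 = False.
  then (~x3 | ~x5) forces x3 = False.
Set x4 = False.
All clauses satisfied.

x0: False; x1: True; x2: False; x3: False; x4: False; x5: True; x6: False; x7: False; x8: False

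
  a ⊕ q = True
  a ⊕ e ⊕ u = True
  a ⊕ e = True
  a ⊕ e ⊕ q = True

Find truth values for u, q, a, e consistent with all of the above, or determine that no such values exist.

u = False, q = False, a = True, e = False

a ⊕ q = T ⊕ F = True ✓
a ⊕ e ⊕ u = T ⊕ F ⊕ F = True ✓
a ⊕ e = T ⊕ F = True ✓
a ⊕ e ⊕ q = T ⊕ F ⊕ F = True ✓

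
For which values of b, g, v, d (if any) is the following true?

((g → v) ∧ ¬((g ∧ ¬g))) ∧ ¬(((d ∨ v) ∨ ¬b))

b: True, g: False, v: False, d: False

  (g → v) ∧ ¬((g ∧ ¬g)) = True
    g → v = True
    ¬((g ∧ ¬g)) = True
      g ∧ ¬g = False
        ¬g = True
  ¬(((d ∨ v) ∨ ¬b)) = True
    (d ∨ v) ∨ ¬b = False
      d ∨ v = False
      ¬b = False
Both conjuncts True, so the formula holds.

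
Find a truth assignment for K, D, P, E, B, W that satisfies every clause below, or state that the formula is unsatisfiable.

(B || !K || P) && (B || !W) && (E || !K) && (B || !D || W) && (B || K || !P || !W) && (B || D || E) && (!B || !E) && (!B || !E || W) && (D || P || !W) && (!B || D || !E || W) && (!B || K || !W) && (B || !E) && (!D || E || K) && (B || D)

Set K = False.
Set D = False.
  then (B || D) forces B = True.
  then (!B || !E) forces E = False.
  then (!B || K || !W) forces W = False.
Set P = False.
All clauses satisfied.

K = False; D = False; P = False; E = False; B = True; W = False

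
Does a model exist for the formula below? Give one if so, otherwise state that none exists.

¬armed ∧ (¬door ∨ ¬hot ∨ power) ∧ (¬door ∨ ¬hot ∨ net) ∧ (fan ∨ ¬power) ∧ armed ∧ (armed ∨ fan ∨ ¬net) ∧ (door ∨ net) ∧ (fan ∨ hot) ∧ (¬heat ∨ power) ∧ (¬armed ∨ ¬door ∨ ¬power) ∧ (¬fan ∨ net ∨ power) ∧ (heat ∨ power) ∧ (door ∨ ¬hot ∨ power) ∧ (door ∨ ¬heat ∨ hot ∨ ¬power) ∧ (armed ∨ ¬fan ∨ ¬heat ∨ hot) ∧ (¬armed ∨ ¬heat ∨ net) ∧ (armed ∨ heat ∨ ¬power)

UNSATISFIABLE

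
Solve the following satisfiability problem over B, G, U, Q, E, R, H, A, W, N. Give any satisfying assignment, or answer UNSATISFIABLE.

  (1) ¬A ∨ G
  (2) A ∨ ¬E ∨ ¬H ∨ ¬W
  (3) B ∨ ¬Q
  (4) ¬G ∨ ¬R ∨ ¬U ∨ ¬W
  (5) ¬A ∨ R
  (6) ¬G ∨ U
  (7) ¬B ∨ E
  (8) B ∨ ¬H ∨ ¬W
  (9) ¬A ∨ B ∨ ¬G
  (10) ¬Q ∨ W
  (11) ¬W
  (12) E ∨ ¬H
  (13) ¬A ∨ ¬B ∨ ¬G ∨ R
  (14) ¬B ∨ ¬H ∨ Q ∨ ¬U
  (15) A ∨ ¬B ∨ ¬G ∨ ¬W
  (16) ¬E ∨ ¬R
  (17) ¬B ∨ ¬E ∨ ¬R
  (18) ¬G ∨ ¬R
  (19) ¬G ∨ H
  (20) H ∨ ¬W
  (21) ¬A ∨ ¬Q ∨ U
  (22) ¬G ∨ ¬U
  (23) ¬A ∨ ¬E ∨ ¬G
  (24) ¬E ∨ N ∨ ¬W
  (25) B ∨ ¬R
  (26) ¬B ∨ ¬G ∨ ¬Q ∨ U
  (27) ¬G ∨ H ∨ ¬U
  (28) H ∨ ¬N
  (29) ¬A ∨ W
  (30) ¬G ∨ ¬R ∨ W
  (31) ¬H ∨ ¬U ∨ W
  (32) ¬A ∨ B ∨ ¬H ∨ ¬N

B = False, G = False, U = True, Q = False, E = True, R = False, H = False, A = False, W = False, N = False

Unit clause (¬W) forces W = False.
In (¬A ∨ W) only ¬A is left, so A = False.
In (¬Q ∨ W) only ¬Q is left, so Q = False.
Set B = False.
  then (B ∨ ¬R) forces R = False.
Set G = False.
Set U = True.
  then (¬H ∨ ¬U ∨ W) forces H = False.
  then (H ∨ ¬N) forces N = False.
Set E = True.
All clauses satisfied.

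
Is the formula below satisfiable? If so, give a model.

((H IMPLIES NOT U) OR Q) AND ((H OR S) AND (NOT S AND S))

No satisfying assignment exists.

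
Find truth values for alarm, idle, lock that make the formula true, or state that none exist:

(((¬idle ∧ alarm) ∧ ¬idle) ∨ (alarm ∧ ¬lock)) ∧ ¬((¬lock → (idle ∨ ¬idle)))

Unsatisfiable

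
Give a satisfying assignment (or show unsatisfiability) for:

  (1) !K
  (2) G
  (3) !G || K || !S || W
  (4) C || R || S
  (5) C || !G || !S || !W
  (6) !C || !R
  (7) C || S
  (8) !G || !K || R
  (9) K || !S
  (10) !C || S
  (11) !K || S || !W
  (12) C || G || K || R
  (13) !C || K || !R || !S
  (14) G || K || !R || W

The formula is unsatisfiable.

Case G = True:
  (!K) forces K = False.
  (K || !S) forces S = False.
  (C || S) forces C = True.
  Clause (!C || S) is falsified — contradiction.
Case G = False:
  Clause (G) is falsified — contradiction.
Both cases fail, so the formula is unsatisfiable.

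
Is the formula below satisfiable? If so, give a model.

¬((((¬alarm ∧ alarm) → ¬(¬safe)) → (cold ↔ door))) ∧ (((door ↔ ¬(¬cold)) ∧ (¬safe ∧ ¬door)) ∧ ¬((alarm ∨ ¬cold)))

No satisfying assignment exists.

Case alarm = True: the conjunct ¬((alarm ∨ ¬cold)) becomes ¬((True ∨ ¬cold)) = False.
Case alarm = False: the formula simplifies to ¬((cold ↔ door)) ∧ (((door ↔ ¬(¬cold)) ∧ (¬safe ∧ ¬door)) ∧ ¬(¬cold)).
  cold = True: simplifies to ¬door ∧ (door ∧ (¬safe ∧ ¬door)).
    door = True: the conjunct ¬door is False.
    door = False: the conjunct door is False.
  cold = False: the conjunct ¬(¬cold) becomes ¬(¬False) = False.
Both cases fail — unsatisfiable.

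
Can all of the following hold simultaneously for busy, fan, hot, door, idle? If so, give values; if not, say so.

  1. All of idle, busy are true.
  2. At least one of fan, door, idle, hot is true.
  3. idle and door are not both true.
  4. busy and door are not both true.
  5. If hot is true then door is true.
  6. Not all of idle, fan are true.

busy: True; fan: False; hot: False; door: False; idle: True

  (1) {idle, busy}: all 2 true ✓
  (2) {fan, door, idle, hot}: 1 true — at least one ✓
  (3) idle=T, door=F — not both ✓
  (4) busy=T, door=F — not both ✓
  (5) hot=F ⇒ door: vacuous ✓
  (6) {idle, fan}: 1/2 true — not all ✓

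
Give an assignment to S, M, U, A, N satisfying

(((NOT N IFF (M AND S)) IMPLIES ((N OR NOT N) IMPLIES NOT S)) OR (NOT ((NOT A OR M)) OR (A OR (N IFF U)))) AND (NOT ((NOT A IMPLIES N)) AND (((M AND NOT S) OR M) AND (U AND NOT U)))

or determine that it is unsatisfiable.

Case U = True: the conjunct NOT U is False.
Case U = False: the conjunct U is False.
Both cases fail — unsatisfiable.

Unsatisfiable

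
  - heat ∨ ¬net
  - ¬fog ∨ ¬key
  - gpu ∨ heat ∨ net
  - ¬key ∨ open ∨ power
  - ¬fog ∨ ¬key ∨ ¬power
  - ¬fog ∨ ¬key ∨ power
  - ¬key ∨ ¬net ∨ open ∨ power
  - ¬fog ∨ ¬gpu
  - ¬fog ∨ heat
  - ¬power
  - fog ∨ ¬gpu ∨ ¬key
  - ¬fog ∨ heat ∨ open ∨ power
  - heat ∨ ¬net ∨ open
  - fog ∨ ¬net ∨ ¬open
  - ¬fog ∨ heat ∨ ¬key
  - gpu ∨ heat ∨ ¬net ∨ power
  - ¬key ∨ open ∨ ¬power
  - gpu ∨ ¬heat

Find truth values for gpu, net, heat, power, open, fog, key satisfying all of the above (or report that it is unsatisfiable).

Unit clause (¬power) forces power = False.
Try gpu = False:
  (gpu ∨ ¬heat) forces heat = False.
  (heat ∨ ¬net) forces net = False.
  clause (gpu ∨ heat ∨ net) is falsified — backtrack.
So gpu = True.
  then (¬fog ∨ ¬gpu) forces fog = False.
  then (fog ∨ ¬gpu ∨ ¬key) forces key = False.
Set net = False.
Set heat = False.
Set open = True.
All clauses satisfied.

gpu: True, net: False, heat: False, power: False, open: True, fog: False, key: False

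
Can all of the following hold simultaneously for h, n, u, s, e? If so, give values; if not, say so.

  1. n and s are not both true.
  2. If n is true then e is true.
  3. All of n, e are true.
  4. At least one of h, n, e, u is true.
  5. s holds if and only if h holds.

h: False; n: True; u: False; s: False; e: True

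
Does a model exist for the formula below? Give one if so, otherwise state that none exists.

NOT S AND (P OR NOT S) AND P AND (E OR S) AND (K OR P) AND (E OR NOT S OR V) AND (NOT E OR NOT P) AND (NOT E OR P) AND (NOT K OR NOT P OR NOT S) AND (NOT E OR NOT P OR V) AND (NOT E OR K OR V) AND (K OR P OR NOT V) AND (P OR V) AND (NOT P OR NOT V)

No satisfying assignment exists.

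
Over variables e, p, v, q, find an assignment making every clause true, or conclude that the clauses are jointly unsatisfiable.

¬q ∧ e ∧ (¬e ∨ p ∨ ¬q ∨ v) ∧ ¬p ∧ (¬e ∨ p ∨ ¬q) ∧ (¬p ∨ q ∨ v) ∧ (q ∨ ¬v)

Unit clause (¬q) forces q = False.
Unit clause (e) forces e = True.
Unit clause (¬p) forces p = False.
In (q ∨ ¬v) only ¬v is left, so v = False.
Check each clause:
  (¬q): ¬q holds.
  (e): e holds.
  (¬e ∨ p ∨ ¬q ∨ v): ¬q holds.
  (¬p): ¬p holds.
  (¬e ∨ p ∨ ¬q): ¬q holds.
  (¬p ∨ q ∨ v): ¬p holds.
  (q ∨ ¬v): ¬v holds.
All clauses satisfied.

e=T; p=F; v=F; q=F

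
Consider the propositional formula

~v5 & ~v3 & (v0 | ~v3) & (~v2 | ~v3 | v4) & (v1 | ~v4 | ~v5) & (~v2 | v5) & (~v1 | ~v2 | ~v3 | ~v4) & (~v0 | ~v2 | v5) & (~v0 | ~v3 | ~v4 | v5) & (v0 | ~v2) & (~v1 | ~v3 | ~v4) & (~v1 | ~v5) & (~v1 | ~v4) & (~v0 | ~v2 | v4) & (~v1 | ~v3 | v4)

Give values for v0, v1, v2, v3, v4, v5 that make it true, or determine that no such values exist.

v0 = False, v1 = True, v2 = False, v3 = False, v4 = False, v5 = False

Unit clause (~v5) forces v5 = False.
Unit clause (~v3) forces v3 = False.
In (~v2 | v5) only ~v2 is left, so v2 = False.
Set v0 = False.
Set v1 = True.
  then (~v1 | ~v4) forces v4 = False.
All clauses satisfied.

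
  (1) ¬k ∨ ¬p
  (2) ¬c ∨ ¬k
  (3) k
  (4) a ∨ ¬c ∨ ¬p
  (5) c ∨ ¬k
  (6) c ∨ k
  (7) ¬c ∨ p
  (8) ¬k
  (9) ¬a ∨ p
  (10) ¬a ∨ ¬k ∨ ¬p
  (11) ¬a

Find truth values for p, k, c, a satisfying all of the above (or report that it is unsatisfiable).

The formula is unsatisfiable.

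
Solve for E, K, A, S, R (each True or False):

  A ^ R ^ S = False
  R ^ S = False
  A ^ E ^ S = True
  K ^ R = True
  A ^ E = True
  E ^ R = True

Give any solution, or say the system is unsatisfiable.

E = True, K = True, A = False, S = False, R = False

A ^ R ^ S = F ^ F ^ F = False ✓
R ^ S = F ^ F = False ✓
A ^ E ^ S = F ^ T ^ F = True ✓
K ^ R = T ^ F = True ✓
A ^ E = F ^ T = True ✓
E ^ R = T ^ F = True ✓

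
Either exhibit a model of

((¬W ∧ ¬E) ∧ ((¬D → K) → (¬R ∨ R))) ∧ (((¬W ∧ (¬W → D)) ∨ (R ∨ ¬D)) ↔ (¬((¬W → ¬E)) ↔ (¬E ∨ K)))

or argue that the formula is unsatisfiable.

UNSATISFIABLE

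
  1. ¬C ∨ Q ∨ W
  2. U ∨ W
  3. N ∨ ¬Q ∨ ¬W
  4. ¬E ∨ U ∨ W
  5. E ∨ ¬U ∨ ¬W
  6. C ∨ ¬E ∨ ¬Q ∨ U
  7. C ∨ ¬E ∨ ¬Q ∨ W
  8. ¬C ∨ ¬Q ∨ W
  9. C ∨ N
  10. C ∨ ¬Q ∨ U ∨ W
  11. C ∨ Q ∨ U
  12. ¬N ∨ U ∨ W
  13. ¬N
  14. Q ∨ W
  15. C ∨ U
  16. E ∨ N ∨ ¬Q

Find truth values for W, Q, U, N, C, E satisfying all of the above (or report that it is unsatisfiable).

W: True, Q: False, U: True, N: False, C: True, E: True

Unit clause (¬N) forces N = False.
In (C ∨ N) only C is left, so C = True.
Set W = True.
  then (N ∨ ¬Q ∨ ¬W) forces Q = False.
Set U = True.
  then (E ∨ ¬U ∨ ¬W) forces E = True.
All clauses satisfied.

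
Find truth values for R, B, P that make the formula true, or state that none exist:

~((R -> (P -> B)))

R=T, B=F, P=T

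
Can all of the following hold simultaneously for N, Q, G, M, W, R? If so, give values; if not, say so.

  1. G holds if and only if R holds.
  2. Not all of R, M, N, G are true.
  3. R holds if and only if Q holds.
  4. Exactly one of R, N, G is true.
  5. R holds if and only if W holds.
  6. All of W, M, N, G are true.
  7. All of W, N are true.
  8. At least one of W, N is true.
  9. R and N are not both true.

The formula is unsatisfiable.

Case G = True:
  (1) with G=T forces R = True.
  Constraint (4) is violated (R=T, G=T) — contradiction.
Case G = False:
  Constraint (6) is violated (G=F) — contradiction.
Both cases fail — unsatisfiable.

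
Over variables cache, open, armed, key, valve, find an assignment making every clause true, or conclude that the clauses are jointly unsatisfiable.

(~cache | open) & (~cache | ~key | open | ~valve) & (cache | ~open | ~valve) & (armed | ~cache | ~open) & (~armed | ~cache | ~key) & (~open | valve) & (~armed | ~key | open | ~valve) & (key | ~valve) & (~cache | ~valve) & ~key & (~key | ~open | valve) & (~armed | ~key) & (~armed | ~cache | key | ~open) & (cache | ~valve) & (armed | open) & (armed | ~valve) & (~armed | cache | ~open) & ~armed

Case armed = True:
  Clause (~armed) is falsified — contradiction.
Case armed = False:
  (~key) forces key = False.
  (key | ~valve) forces valve = False.
  (~open | valve) forces open = False.
  Clause (armed | open) is falsified — contradiction.
Both cases fail, so the formula is unsatisfiable.

Unsatisfiable — no assignment works.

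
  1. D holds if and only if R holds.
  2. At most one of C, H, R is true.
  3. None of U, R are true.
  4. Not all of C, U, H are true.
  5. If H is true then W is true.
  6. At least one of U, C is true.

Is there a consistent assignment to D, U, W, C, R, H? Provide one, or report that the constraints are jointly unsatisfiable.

D = False; U = False; W = True; C = True; R = False; H = False

  (1) D=F, R=F — same ✓
  (2) {C, H, R}: 1 true — at most one ✓
  (3) {U, R}: 0 true — none ✓
  (4) {C, U, H}: 1/3 true — not all ✓
  (5) H=F ⇒ W: vacuous ✓
  (6) {U, C}: 1 true — at least one ✓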